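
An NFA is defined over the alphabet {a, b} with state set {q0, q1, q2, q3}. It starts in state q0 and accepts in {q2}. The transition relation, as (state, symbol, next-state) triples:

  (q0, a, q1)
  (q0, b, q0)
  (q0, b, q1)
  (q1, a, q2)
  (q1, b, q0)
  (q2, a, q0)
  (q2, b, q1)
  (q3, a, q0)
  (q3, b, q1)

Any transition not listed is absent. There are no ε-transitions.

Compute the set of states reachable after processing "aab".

{q1}

Start in {q0}.
Read 'a': q0→{q1}; now {q1}.
Read 'a': q1→{q2}; now {q2}.
Read 'b': q2→{q1}; now {q1}.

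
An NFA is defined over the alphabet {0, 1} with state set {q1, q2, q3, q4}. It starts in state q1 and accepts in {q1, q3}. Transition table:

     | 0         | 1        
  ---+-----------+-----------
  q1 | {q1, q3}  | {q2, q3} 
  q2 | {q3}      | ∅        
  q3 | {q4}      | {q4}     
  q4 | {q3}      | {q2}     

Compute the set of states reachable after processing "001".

{q2, q3, q4}

Start in {q1}.
Read '0': {q1} → {q1, q3}.
Read '0': {q1, q3} → {q1, q3, q4}.
Read '1': {q1, q3, q4} → {q2, q3, q4}.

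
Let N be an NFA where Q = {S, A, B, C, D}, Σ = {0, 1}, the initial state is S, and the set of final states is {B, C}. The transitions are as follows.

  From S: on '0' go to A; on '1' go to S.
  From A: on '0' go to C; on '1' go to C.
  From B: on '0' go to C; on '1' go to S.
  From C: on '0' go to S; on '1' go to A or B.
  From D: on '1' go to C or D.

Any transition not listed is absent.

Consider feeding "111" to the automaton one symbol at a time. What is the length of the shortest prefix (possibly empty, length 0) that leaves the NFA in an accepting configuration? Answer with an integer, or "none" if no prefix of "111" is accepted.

Start in {S}.
Read '1': S→{S}; now {S}.
Read '1': S→{S}; now {S}.
Read '1': S→{S}; now {S}.
No reachable set along the way intersects F.

none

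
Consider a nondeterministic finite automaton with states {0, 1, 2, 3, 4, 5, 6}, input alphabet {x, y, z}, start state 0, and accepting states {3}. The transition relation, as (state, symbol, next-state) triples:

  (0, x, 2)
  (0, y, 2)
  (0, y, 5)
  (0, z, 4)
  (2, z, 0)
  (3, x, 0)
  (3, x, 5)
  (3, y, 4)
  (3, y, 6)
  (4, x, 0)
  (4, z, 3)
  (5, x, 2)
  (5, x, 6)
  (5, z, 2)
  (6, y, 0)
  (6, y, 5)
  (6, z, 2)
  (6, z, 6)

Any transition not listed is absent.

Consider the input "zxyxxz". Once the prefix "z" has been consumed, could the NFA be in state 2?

No

Start in {0}.
Read 'z': 0→{4}; now {4}.
State 2 is not in {4}.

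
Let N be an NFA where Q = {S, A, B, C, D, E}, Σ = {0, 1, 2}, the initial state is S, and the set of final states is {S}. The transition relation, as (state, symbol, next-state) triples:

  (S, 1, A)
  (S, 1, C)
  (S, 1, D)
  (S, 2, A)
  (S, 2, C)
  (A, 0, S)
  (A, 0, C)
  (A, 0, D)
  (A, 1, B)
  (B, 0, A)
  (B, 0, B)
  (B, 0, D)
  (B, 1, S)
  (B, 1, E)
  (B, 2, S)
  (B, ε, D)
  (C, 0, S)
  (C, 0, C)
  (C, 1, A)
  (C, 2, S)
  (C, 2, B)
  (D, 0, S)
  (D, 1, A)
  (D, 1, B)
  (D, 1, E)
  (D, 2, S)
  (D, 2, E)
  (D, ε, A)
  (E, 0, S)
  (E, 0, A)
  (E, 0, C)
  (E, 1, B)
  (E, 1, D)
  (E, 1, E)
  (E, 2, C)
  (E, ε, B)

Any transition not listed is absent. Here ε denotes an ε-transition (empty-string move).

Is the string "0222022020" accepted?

No

Start in {S}.
Read '0': {S} → ∅.
The set is empty and remains empty for the remaining 9 symbols.
The final set ∅ contains no accepting state.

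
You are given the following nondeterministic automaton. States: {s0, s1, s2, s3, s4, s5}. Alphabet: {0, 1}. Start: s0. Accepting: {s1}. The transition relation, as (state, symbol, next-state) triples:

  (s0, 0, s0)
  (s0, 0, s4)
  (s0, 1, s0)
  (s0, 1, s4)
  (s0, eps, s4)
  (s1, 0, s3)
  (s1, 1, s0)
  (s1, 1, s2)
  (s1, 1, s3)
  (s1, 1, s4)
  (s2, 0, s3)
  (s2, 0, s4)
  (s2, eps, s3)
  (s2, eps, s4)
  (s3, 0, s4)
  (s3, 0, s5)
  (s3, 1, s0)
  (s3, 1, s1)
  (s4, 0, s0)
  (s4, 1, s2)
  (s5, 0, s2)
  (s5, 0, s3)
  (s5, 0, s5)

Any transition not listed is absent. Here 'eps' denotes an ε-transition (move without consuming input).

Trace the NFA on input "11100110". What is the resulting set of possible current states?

{s0, s3, s4, s5}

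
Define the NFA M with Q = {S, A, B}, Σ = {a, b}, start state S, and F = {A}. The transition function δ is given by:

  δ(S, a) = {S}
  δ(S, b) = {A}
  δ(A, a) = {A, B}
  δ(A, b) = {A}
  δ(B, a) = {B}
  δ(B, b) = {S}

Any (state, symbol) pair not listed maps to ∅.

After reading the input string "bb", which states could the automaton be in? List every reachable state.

{A}

Start in {S}.
Read 'b': S→{A}; now {A}.
Read 'b': A→{A}; now {A}.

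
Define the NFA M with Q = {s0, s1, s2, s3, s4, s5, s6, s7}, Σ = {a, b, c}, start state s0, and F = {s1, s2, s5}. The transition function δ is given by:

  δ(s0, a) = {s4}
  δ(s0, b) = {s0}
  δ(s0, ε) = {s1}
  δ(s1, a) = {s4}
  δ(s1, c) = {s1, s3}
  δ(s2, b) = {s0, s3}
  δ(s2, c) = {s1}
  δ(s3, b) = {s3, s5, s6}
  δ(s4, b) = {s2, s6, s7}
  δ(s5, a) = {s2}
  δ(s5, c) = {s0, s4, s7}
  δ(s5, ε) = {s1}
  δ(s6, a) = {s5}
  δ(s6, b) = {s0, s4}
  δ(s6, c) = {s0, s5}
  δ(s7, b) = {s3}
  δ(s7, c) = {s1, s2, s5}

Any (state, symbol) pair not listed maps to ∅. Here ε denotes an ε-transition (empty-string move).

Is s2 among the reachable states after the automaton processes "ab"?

Start: ε-closure({s0}) = {s0, s1}.
Read 'a': {s0, s1} → {s4}.
Read 'b': {s4} → {s2, s6, s7}.
State s2 is in {s2, s6, s7}.

Yes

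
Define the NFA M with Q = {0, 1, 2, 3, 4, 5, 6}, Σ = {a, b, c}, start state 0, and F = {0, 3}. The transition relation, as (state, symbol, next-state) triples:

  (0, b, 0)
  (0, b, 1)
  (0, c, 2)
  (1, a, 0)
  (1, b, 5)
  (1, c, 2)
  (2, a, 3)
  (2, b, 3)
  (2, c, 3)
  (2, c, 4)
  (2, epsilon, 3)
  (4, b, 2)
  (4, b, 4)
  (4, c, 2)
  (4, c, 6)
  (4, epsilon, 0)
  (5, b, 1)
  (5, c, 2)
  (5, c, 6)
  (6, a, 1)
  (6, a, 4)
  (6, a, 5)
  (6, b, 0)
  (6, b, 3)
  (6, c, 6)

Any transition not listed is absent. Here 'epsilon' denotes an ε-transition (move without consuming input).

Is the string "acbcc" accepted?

Start in {0}.
Read 'a': {0} → ∅.
The set is empty and remains empty for the remaining 4 symbols.
The final set ∅ contains no accepting state.

No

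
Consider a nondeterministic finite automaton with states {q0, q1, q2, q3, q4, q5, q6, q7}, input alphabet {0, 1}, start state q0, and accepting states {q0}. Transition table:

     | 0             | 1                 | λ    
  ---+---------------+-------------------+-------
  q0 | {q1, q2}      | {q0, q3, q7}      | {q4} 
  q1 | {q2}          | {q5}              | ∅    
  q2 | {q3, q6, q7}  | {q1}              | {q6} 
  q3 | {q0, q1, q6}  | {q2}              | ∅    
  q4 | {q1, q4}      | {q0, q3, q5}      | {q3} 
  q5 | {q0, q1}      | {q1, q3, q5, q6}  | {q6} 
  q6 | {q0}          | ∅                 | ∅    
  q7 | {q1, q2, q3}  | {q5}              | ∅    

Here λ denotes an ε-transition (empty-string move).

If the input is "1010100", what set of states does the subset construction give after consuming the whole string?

{q0, q1, q2, q3, q4, q6, q7}

Start: ε-closure({q0}) = {q0, q3, q4}.
Read '1': q0→{q0, q3, q7}, q3→{q2}, q4→{q0, q3, q5}; union {q0, q2, q3, q5, q7}; ε-closure = {q0, q2, q3, q4, q5, q6, q7}.
Read '0': q0→{q1, q2}, q2→{q3, q6, q7}, q3→{q0, q1, q6}, q4→{q1, q4}, q5→{q0, q1}, q6→{q0}, q7→{q1, q2, q3}; now {q0, q1, q2, q3, q4, q6, q7}.
Read '1': q0→{q0, q3, q7}, q1→{q5}, q2→{q1}, q3→{q2}, q4→{q0, q3, q5}, q6→∅, q7→{q5}; union {q0, q1, q2, q3, q5, q7}; ε-closure = {q0, q1, q2, q3, q4, q5, q6, q7}.
Read '0': q0→{q1, q2}, q1→{q2}, q2→{q3, q6, q7}, q3→{q0, q1, q6}, q4→{q1, q4}, q5→{q0, q1}, q6→{q0}, q7→{q1, q2, q3}; now {q0, q1, q2, q3, q4, q6, q7}.
Read '1': q0→{q0, q3, q7}, q1→{q5}, q2→{q1}, q3→{q2}, q4→{q0, q3, q5}, q6→∅, q7→{q5}; union {q0, q1, q2, q3, q5, q7}; ε-closure = {q0, q1, q2, q3, q4, q5, q6, q7}.
Read '0': q0→{q1, q2}, q1→{q2}, q2→{q3, q6, q7}, q3→{q0, q1, q6}, q4→{q1, q4}, q5→{q0, q1}, q6→{q0}, q7→{q1, q2, q3}; now {q0, q1, q2, q3, q4, q6, q7}.
Read '0': q0→{q1, q2}, q1→{q2}, q2→{q3, q6, q7}, q3→{q0, q1, q6}, q4→{q1, q4}, q6→{q0}, q7→{q1, q2, q3}; now {q0, q1, q2, q3, q4, q6, q7}.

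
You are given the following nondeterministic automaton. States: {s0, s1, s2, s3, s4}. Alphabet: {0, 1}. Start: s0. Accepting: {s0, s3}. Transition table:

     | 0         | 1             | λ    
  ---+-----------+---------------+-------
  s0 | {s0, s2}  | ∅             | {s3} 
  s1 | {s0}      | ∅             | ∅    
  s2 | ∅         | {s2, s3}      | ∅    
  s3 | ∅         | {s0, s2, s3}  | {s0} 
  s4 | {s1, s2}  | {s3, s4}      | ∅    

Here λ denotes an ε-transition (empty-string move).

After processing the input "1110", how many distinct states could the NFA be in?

3

Start: ε-closure({s0}) = {s0, s3}.
Read '1': s0→∅, s3→{s0, s2, s3}; now {s0, s2, s3}.
Read '1': s0→∅, s2→{s2, s3}, s3→{s0, s2, s3}; now {s0, s2, s3}.
Read '1': s0→∅, s2→{s2, s3}, s3→{s0, s2, s3}; now {s0, s2, s3}.
Read '0': s0→{s0, s2}, s2→∅, s3→∅; union {s0, s2}; ε-closure = {s0, s2, s3}.
That set has 3 states.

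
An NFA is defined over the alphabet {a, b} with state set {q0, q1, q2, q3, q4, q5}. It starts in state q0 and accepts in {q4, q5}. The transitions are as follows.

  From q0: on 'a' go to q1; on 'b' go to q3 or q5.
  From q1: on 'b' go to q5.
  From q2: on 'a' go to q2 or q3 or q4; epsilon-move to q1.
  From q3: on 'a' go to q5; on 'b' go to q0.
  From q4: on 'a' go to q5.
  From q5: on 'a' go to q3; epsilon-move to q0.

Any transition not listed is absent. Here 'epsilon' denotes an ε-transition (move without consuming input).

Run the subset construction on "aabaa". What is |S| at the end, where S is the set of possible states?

0

Start in {q0}.
Read 'a': q0→{q1}; now {q1}.
Read 'a': q1→∅; now ∅.
The set is empty and remains empty for the remaining 3 symbols.
That set has 0 states.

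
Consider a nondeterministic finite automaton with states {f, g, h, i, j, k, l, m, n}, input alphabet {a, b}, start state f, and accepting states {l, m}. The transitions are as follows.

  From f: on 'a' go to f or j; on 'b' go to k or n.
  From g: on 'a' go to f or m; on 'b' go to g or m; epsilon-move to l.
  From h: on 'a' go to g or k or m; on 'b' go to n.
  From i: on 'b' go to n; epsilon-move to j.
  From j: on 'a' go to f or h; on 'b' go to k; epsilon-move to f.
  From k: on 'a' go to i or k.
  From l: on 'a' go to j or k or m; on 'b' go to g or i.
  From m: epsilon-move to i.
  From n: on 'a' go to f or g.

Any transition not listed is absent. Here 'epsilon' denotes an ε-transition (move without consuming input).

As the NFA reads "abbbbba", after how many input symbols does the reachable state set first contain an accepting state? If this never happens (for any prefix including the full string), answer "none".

none

Start in {f}.
Read 'a': f→{f, j}; now {f, j}.
Read 'b': f→{k, n}, j→{k}; now {k, n}.
Read 'b': k→∅, n→∅; now ∅.
The set is empty and remains empty for the remaining 4 symbols.
No reachable set along the way intersects F.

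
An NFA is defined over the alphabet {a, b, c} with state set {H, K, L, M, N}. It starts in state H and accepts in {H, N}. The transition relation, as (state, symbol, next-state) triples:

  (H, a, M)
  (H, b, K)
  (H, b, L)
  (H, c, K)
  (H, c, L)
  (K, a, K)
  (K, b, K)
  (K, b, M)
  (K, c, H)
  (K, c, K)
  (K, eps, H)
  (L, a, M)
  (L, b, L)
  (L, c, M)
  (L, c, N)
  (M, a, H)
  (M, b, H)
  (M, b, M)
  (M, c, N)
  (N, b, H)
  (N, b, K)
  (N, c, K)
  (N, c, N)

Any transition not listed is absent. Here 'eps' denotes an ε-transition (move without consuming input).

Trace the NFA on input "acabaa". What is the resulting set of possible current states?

∅

Start in {H}.
Read 'a': H→{M}; now {M}.
Read 'c': M→{N}; now {N}.
Read 'a': N→∅; now ∅.
The set is empty and remains empty for the remaining 3 symbols.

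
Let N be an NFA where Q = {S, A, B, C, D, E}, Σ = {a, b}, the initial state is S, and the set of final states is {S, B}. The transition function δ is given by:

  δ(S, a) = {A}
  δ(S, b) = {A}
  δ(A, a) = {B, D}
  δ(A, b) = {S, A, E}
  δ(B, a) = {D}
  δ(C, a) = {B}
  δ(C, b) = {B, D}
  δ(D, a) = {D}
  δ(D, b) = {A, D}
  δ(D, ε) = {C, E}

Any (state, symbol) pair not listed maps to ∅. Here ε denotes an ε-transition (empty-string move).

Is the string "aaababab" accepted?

Yes

Start in {S}.
Read 'a': {S} → {A}.
Read 'a': {A} → {B, C, D, E}.
Read 'a': {B, C, D, E} → {B, C, D, E}.
Read 'b': {B, C, D, E} → {A, B, C, D, E}.
Read 'a': {A, B, C, D, E} → {B, C, D, E}.
Read 'b': {B, C, D, E} → {A, B, C, D, E}.
Read 'a': {A, B, C, D, E} → {B, C, D, E}.
Read 'b': {B, C, D, E} → {A, B, C, D, E}.
The final set {A, B, C, D, E} contains the accepting state B.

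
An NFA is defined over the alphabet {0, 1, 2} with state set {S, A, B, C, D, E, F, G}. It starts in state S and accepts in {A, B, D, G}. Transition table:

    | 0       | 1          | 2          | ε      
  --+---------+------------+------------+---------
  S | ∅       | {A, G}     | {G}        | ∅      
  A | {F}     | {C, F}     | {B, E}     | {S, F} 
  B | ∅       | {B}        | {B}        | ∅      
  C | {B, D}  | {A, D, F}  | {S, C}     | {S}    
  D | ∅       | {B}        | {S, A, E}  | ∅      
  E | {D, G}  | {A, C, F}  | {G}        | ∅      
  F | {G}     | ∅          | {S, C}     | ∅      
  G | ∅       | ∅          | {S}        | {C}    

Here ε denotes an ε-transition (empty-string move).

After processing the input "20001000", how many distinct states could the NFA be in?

Start in {S}.
Read '2': S→{G}; union {G}; ε-closure = {S, C, G}.
Read '0': S→∅, C→{B, D}, G→∅; now {B, D}.
Read '0': B→∅, D→∅; now ∅.
The set is empty and remains empty for the remaining 5 symbols.
That set has 0 states.

0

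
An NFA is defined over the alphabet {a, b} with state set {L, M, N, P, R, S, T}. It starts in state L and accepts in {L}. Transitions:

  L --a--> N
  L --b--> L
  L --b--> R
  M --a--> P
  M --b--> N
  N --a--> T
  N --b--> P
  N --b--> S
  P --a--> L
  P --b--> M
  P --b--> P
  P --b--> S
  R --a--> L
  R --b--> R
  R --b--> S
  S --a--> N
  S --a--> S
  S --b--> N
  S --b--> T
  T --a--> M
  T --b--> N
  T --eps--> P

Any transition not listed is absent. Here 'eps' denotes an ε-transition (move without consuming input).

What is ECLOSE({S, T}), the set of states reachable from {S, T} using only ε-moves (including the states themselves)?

Begin with {S, T}.
ε-move T → P; add P.

{P, S, T}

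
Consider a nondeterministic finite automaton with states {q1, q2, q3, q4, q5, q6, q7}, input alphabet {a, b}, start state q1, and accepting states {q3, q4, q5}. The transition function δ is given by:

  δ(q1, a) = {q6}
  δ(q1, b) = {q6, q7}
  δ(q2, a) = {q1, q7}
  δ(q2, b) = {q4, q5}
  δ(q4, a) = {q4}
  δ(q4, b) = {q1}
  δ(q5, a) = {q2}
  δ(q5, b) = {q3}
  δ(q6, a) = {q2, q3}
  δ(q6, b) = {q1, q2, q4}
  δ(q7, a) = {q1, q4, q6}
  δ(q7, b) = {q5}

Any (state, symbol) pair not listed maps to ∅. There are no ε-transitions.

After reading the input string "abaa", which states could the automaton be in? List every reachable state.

{q1, q2, q3, q4, q6}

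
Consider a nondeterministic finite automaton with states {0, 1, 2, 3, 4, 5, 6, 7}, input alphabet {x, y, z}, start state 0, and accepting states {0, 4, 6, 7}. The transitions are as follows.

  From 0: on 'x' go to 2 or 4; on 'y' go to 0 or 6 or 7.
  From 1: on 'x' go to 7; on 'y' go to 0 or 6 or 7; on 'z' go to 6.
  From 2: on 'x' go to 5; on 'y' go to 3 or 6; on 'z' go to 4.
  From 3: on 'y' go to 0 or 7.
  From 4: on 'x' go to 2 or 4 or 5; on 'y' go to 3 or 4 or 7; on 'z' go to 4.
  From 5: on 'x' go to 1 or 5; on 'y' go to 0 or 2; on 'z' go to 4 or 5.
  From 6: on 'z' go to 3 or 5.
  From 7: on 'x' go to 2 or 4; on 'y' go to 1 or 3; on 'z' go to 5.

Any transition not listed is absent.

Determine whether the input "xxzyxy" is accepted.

Start in {0}.
Read 'x': {0} → {2, 4}.
Read 'x': {2, 4} → {2, 4, 5}.
Read 'z': {2, 4, 5} → {4, 5}.
Read 'y': {4, 5} → {0, 2, 3, 4, 7}.
Read 'x': {0, 2, 3, 4, 7} → {2, 4, 5}.
Read 'y': {2, 4, 5} → {0, 2, 3, 4, 6, 7}.
The final set {0, 2, 3, 4, 6, 7} contains the accepting states 0, 4, 6, 7.

Yes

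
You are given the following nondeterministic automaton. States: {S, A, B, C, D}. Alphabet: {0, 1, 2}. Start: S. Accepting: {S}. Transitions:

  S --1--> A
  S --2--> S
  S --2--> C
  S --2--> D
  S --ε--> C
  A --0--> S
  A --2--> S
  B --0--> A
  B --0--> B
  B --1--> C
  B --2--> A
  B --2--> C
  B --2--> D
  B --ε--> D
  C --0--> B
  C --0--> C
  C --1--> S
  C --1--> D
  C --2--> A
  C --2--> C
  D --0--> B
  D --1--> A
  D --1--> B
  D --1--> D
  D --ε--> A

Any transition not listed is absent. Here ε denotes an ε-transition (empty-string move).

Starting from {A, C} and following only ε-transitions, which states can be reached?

{A, C}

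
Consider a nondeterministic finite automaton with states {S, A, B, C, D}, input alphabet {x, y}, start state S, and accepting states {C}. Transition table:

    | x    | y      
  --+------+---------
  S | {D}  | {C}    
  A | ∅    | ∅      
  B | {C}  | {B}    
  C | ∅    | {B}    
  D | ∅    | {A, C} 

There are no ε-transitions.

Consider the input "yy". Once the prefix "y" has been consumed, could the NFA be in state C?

Yes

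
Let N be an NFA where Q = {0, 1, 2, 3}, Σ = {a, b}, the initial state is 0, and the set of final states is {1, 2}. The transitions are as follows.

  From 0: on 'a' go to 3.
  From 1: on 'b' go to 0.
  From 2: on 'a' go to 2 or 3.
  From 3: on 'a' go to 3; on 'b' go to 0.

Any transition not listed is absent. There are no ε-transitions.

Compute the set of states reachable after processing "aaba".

Start in {0}.
Read 'a': 0→{3}; now {3}.
Read 'a': 3→{3}; now {3}.
Read 'b': 3→{0}; now {0}.
Read 'a': 0→{3}; now {3}.

{3}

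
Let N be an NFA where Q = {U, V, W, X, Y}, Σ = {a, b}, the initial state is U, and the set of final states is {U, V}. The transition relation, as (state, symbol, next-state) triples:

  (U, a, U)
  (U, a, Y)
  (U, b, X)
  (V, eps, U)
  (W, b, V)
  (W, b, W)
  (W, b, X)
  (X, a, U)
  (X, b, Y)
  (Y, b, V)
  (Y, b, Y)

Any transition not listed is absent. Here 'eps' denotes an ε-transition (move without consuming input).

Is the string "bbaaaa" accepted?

No

Start in {U}.
Read 'b': U→{X}; now {X}.
Read 'b': X→{Y}; now {Y}.
Read 'a': Y→∅; now ∅.
The set is empty and remains empty for the remaining 3 symbols.
The final set ∅ contains no accepting state.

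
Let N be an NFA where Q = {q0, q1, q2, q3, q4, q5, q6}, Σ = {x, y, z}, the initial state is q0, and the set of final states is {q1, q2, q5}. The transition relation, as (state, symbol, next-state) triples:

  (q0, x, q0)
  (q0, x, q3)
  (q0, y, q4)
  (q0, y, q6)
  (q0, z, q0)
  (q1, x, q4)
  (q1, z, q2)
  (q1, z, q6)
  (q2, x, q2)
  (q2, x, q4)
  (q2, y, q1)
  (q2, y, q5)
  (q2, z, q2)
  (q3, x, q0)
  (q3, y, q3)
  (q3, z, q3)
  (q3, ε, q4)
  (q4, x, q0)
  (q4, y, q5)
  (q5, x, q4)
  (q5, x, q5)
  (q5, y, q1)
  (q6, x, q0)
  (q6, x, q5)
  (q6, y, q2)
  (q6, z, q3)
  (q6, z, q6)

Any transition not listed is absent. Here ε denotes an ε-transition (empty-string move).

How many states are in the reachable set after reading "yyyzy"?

Start in {q0}.
Read 'y': q0→{q4, q6}; now {q4, q6}.
Read 'y': q4→{q5}, q6→{q2}; now {q2, q5}.
Read 'y': q2→{q1, q5}, q5→{q1}; now {q1, q5}.
Read 'z': q1→{q2, q6}, q5→∅; now {q2, q6}.
Read 'y': q2→{q1, q5}, q6→{q2}; now {q1, q2, q5}.
That set has 3 states.

3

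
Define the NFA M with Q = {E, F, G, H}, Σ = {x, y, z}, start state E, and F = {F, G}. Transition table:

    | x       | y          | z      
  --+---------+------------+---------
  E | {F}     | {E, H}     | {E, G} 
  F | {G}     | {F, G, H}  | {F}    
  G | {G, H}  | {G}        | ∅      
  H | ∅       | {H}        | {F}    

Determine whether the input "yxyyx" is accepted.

Yes

Start in {E}.
Read 'y': E→{E, H}; now {E, H}.
Read 'x': E→{F}, H→∅; now {F}.
Read 'y': F→{F, G, H}; now {F, G, H}.
Read 'y': F→{F, G, H}, G→{G}, H→{H}; now {F, G, H}.
Read 'x': F→{G}, G→{G, H}, H→∅; now {G, H}.
The final set {G, H} contains the accepting state G.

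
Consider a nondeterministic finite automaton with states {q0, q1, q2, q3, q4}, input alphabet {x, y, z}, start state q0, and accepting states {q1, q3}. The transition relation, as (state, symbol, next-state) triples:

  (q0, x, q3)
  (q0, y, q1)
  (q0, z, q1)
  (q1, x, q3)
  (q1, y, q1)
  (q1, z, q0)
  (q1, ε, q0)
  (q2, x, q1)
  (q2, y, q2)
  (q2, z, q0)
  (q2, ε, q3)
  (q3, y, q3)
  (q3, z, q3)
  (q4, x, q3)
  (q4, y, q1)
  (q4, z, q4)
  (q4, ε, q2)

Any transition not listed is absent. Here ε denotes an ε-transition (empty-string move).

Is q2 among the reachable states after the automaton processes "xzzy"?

Start in {q0}.
Read 'x': {q0} → {q3}.
Read 'z': {q3} → {q3}.
Read 'z': {q3} → {q3}.
Read 'y': {q3} → {q3}.
State q2 is not in {q3}.

No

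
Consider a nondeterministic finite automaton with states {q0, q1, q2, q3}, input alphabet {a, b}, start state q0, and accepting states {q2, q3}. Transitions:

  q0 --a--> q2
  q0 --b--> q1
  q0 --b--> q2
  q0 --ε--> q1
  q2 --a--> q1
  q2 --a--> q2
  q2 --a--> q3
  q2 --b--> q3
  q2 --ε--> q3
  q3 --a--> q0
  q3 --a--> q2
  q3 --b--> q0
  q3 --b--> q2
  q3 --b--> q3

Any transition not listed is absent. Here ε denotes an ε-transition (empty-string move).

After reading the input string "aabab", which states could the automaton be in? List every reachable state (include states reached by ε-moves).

{q0, q1, q2, q3}

Start: ε-closure({q0}) = {q0, q1}.
Read 'a': {q0, q1} → {q2, q3}.
Read 'a': {q2, q3} → {q0, q1, q2, q3}.
Read 'b': {q0, q1, q2, q3} → {q0, q1, q2, q3}.
Read 'a': {q0, q1, q2, q3} → {q0, q1, q2, q3}.
Read 'b': {q0, q1, q2, q3} → {q0, q1, q2, q3}.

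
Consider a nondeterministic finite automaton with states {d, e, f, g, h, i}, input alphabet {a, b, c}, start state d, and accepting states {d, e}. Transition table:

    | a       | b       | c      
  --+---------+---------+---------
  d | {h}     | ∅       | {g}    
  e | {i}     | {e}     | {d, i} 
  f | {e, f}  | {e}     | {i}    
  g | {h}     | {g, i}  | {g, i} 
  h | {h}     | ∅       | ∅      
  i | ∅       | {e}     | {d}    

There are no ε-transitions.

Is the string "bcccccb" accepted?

No

Start in {d}.
Read 'b': d→∅; now ∅.
The set is empty and remains empty for the remaining 6 symbols.
The final set ∅ contains no accepting state.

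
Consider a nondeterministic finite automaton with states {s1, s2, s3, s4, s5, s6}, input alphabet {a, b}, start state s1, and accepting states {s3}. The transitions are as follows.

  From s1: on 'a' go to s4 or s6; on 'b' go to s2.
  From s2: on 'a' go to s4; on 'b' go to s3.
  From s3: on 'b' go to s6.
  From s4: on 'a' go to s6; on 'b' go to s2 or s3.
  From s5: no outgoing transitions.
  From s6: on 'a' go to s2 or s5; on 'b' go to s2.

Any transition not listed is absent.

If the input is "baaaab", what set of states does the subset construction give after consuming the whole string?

{s2, s3}

Start in {s1}.
Read 'b': s1→{s2}; now {s2}.
Read 'a': s2→{s4}; now {s4}.
Read 'a': s4→{s6}; now {s6}.
Read 'a': s6→{s2, s5}; now {s2, s5}.
Read 'a': s2→{s4}, s5→∅; now {s4}.
Read 'b': s4→{s2, s3}; now {s2, s3}.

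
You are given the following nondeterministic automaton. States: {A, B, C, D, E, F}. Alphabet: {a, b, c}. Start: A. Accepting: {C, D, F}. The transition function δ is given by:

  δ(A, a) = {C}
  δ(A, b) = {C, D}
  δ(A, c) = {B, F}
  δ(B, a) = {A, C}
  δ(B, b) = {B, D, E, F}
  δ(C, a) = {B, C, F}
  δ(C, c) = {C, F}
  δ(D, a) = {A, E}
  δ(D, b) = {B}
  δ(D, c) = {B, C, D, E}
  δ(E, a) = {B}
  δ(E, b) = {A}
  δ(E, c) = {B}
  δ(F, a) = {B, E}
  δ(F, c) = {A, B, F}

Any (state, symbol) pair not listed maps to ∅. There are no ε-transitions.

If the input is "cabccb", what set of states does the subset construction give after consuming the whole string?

Start in {A}.
Read 'c': {A} → {B, F}.
Read 'a': {B, F} → {A, B, C, E}.
Read 'b': {A, B, C, E} → {A, B, C, D, E, F}.
Read 'c': {A, B, C, D, E, F} → {A, B, C, D, E, F}.
Read 'c': {A, B, C, D, E, F} → {A, B, C, D, E, F}.
Read 'b': {A, B, C, D, E, F} → {A, B, C, D, E, F}.

{A, B, C, D, E, F}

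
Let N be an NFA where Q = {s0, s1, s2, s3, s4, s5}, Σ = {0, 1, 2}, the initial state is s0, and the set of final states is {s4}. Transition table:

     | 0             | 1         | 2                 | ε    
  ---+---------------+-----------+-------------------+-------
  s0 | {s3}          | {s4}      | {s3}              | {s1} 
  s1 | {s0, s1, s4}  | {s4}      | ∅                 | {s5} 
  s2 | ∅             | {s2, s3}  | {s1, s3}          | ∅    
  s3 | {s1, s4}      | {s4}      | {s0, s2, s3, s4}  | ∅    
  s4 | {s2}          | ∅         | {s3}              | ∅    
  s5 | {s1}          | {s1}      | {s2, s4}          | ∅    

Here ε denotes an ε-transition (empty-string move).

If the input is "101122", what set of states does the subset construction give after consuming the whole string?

{s0, s1, s2, s3, s4, s5}

Start: ε-closure({s0}) = {s0, s1, s5}.
Read '1': s0→{s4}, s1→{s4}, s5→{s1}; union {s1, s4}; ε-closure = {s1, s4, s5}.
Read '0': s1→{s0, s1, s4}, s4→{s2}, s5→{s1}; union {s0, s1, s2, s4}; ε-closure = {s0, s1, s2, s4, s5}.
Read '1': s0→{s4}, s1→{s4}, s2→{s2, s3}, s4→∅, s5→{s1}; union {s1, s2, s3, s4}; ε-closure = {s1, s2, s3, s4, s5}.
Read '1': s1→{s4}, s2→{s2, s3}, s3→{s4}, s4→∅, s5→{s1}; union {s1, s2, s3, s4}; ε-closure = {s1, s2, s3, s4, s5}.
Read '2': s1→∅, s2→{s1, s3}, s3→{s0, s2, s3, s4}, s4→{s3}, s5→{s2, s4}; union {s0, s1, s2, s3, s4}; ε-closure = {s0, s1, s2, s3, s4, s5}.
Read '2': s0→{s3}, s1→∅, s2→{s1, s3}, s3→{s0, s2, s3, s4}, s4→{s3}, s5→{s2, s4}; union {s0, s1, s2, s3, s4}; ε-closure = {s0, s1, s2, s3, s4, s5}.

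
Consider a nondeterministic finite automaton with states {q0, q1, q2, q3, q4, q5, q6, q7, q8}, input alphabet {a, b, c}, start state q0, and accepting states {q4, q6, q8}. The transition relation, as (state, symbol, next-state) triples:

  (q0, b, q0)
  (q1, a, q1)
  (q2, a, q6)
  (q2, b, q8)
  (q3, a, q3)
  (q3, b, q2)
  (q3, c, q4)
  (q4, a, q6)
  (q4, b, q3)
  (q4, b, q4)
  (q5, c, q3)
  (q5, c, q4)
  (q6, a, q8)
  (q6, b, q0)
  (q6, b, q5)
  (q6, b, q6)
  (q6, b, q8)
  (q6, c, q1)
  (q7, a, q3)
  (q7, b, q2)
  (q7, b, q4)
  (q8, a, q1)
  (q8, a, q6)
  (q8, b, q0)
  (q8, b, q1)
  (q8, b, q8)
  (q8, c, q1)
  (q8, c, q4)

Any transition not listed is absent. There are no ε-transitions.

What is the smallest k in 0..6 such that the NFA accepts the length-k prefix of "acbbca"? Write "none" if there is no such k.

Start in {q0}.
Read 'a': {q0} → ∅.
The set is empty and remains empty for the remaining 5 symbols.
No reachable set along the way intersects F.

none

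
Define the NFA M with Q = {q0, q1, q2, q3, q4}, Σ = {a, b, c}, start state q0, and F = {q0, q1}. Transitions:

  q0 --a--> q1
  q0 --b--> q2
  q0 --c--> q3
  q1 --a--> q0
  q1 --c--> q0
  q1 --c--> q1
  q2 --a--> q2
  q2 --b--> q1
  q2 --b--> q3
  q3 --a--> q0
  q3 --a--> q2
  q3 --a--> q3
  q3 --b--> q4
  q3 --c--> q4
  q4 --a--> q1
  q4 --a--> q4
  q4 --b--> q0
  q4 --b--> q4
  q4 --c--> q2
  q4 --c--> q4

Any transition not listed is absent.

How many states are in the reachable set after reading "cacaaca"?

Start in {q0}.
Read 'c': q0→{q3}; now {q3}.
Read 'a': q3→{q0, q2, q3}; now {q0, q2, q3}.
Read 'c': q0→{q3}, q2→∅, q3→{q4}; now {q3, q4}.
Read 'a': q3→{q0, q2, q3}, q4→{q1, q4}; now {q0, q1, q2, q3, q4}.
Read 'a': q0→{q1}, q1→{q0}, q2→{q2}, q3→{q0, q2, q3}, q4→{q1, q4}; now {q0, q1, q2, q3, q4}.
Read 'c': q0→{q3}, q1→{q0, q1}, q2→∅, q3→{q4}, q4→{q2, q4}; now {q0, q1, q2, q3, q4}.
Read 'a': q0→{q1}, q1→{q0}, q2→{q2}, q3→{q0, q2, q3}, q4→{q1, q4}; now {q0, q1, q2, q3, q4}.
That set has 5 states.

5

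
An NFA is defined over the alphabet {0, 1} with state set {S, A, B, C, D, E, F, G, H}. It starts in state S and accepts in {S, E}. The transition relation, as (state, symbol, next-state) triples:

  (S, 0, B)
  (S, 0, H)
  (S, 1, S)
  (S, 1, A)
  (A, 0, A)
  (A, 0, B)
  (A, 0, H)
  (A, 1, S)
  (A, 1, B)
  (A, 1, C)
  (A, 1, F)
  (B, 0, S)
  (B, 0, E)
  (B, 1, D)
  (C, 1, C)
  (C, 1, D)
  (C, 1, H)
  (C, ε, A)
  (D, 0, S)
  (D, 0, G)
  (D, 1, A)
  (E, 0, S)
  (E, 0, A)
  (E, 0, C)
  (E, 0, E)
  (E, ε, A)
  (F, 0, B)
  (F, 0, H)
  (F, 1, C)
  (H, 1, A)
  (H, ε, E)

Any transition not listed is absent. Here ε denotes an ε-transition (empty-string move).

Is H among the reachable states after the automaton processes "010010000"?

Yes

Start in {S}.
Read '0': S→{B, H}; union {B, H}; ε-closure = {A, B, E, H}.
Read '1': A→{S, B, C, F}, B→{D}, E→∅, H→{A}; now {S, A, B, C, D, F}.
Read '0': S→{B, H}, A→{A, B, H}, B→{S, E}, C→∅, D→{S, G}, F→{B, H}; now {S, A, B, E, G, H}.
Read '0': S→{B, H}, A→{A, B, H}, B→{S, E}, E→{S, A, C, E}, G→∅, H→∅; now {S, A, B, C, E, H}.
Read '1': S→{S, A}, A→{S, B, C, F}, B→{D}, C→{C, D, H}, E→∅, H→{A}; union {S, A, B, C, D, F, H}; ε-closure = {S, A, B, C, D, E, F, H}.
Read '0': S→{B, H}, A→{A, B, H}, B→{S, E}, C→∅, D→{S, G}, E→{S, A, C, E}, F→{B, H}, H→∅; now {S, A, B, C, E, G, H}.
Read '0': S→{B, H}, A→{A, B, H}, B→{S, E}, C→∅, E→{S, A, C, E}, G→∅, H→∅; now {S, A, B, C, E, H}.
Read '0': S→{B, H}, A→{A, B, H}, B→{S, E}, C→∅, E→{S, A, C, E}, H→∅; now {S, A, B, C, E, H}.
Read '0': S→{B, H}, A→{A, B, H}, B→{S, E}, C→∅, E→{S, A, C, E}, H→∅; now {S, A, B, C, E, H}.
State H is in {S, A, B, C, E, H}.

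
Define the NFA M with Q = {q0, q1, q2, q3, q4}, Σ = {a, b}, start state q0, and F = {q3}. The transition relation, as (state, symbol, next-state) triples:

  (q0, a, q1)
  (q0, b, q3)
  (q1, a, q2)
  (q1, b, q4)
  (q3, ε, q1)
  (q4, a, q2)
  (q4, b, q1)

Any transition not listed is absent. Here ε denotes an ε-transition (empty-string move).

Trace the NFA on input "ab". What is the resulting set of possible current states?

{q4}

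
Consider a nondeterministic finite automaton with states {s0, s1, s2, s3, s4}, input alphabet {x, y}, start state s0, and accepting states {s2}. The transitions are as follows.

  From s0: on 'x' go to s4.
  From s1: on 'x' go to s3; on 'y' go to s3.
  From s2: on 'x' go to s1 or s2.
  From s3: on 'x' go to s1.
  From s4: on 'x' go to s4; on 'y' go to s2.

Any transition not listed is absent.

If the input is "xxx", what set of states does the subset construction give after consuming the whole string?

Start in {s0}.
Read 'x': s0→{s4}; now {s4}.
Read 'x': s4→{s4}; now {s4}.
Read 'x': s4→{s4}; now {s4}.

{s4}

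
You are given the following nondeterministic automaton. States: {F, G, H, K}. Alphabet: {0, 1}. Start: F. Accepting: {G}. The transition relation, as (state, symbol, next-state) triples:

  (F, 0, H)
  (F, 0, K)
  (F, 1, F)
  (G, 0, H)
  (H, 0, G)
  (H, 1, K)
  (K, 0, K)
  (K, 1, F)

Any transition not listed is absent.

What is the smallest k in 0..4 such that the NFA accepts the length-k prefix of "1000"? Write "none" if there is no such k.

Start in {F}.
Read '1': {F} → {F}.
Read '0': {F} → {H, K}.
Read '0': {H, K} → {G, K}.
None of the earlier sets intersect F, but {G, K} does.

3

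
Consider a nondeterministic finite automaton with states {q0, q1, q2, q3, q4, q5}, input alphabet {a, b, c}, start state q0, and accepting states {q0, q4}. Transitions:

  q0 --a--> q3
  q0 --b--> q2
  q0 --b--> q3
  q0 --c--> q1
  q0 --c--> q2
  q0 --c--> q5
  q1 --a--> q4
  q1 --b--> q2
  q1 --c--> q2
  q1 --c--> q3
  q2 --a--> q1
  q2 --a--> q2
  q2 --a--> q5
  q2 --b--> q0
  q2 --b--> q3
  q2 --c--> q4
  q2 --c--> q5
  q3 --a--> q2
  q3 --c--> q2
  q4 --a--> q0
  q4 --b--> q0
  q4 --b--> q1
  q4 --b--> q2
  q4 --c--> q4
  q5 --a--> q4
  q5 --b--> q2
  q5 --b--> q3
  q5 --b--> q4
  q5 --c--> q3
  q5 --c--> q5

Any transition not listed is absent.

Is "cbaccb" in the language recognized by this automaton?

Yes

Start in {q0}.
Read 'c': {q0} → {q1, q2, q5}.
Read 'b': {q1, q2, q5} → {q0, q2, q3, q4}.
Read 'a': {q0, q2, q3, q4} → {q0, q1, q2, q3, q5}.
Read 'c': {q0, q1, q2, q3, q5} → {q1, q2, q3, q4, q5}.
Read 'c': {q1, q2, q3, q4, q5} → {q2, q3, q4, q5}.
Read 'b': {q2, q3, q4, q5} → {q0, q1, q2, q3, q4}.
The final set {q0, q1, q2, q3, q4} contains the accepting states q0, q4.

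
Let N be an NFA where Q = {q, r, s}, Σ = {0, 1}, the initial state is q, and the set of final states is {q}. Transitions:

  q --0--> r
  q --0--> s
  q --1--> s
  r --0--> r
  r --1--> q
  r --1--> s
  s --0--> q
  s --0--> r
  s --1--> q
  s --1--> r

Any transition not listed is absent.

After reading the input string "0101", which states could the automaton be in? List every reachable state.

Start in {q}.
Read '0': {q} → {r, s}.
Read '1': {r, s} → {q, r, s}.
Read '0': {q, r, s} → {q, r, s}.
Read '1': {q, r, s} → {q, r, s}.

{q, r, s}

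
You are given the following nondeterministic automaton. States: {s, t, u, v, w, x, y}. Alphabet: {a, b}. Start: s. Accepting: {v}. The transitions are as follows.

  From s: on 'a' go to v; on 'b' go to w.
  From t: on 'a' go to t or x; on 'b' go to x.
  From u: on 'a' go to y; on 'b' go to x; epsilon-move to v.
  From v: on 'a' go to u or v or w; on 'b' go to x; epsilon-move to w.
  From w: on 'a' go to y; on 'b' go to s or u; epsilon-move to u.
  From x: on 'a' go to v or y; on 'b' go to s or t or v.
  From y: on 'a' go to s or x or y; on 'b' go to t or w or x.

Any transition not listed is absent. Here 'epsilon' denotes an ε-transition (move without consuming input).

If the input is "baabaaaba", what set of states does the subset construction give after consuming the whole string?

{t, u, v, w, x, y}

Start in {s}.
Read 'b': s→{w}; union {w}; ε-closure = {u, v, w}.
Read 'a': u→{y}, v→{u, v, w}, w→{y}; now {u, v, w, y}.
Read 'a': u→{y}, v→{u, v, w}, w→{y}, y→{s, x, y}; now {s, u, v, w, x, y}.
Read 'b': s→{w}, u→{x}, v→{x}, w→{s, u}, x→{s, t, v}, y→{t, w, x}; now {s, t, u, v, w, x}.
Read 'a': s→{v}, t→{t, x}, u→{y}, v→{u, v, w}, w→{y}, x→{v, y}; now {t, u, v, w, x, y}.
Read 'a': t→{t, x}, u→{y}, v→{u, v, w}, w→{y}, x→{v, y}, y→{s, x, y}; now {s, t, u, v, w, x, y}.
Read 'a': s→{v}, t→{t, x}, u→{y}, v→{u, v, w}, w→{y}, x→{v, y}, y→{s, x, y}; now {s, t, u, v, w, x, y}.
Read 'b': s→{w}, t→{x}, u→{x}, v→{x}, w→{s, u}, x→{s, t, v}, y→{t, w, x}; now {s, t, u, v, w, x}.
Read 'a': s→{v}, t→{t, x}, u→{y}, v→{u, v, w}, w→{y}, x→{v, y}; now {t, u, v, w, x, y}.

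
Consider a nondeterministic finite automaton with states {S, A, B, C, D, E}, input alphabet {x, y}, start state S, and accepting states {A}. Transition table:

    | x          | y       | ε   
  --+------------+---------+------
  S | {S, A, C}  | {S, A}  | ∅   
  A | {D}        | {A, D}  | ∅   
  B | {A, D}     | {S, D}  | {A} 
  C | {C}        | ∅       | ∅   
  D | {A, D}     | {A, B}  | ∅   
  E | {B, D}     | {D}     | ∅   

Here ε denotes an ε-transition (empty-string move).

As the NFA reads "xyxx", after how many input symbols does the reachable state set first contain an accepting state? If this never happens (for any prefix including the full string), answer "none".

1

Start in {S}.
Read 'x': S→{S, A, C}; now {S, A, C}.
None of the earlier sets intersect F, but {S, A, C} does.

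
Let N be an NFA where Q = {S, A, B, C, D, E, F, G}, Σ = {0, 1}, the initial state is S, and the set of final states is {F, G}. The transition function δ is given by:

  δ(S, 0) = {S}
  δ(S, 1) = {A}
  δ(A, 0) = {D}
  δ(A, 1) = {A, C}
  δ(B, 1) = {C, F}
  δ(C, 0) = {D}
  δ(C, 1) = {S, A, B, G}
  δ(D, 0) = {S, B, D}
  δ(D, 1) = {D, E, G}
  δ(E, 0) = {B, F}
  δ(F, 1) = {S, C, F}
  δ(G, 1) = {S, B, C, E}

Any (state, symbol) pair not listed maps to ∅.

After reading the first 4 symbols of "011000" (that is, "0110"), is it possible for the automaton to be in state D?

Yes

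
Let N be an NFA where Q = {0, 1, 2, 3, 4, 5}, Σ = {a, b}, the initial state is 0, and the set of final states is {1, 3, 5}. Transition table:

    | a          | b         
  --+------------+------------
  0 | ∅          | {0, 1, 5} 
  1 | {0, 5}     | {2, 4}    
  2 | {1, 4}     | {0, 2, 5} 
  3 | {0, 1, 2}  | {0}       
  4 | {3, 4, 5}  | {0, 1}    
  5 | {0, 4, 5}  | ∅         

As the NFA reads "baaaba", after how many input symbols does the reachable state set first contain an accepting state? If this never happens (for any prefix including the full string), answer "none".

1

Start in {0}.
Read 'b': {0} → {0, 1, 5}.
None of the earlier sets intersect F, but {0, 1, 5} does.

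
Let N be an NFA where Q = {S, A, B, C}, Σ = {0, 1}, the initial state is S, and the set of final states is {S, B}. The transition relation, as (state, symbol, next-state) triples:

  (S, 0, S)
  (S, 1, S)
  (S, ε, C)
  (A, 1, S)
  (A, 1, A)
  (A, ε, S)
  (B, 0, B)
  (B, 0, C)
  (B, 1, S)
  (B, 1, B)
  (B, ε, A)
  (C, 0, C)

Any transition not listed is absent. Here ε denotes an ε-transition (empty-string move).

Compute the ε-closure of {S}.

Begin with {S}.
ε-move S → C; add C.

{S, C}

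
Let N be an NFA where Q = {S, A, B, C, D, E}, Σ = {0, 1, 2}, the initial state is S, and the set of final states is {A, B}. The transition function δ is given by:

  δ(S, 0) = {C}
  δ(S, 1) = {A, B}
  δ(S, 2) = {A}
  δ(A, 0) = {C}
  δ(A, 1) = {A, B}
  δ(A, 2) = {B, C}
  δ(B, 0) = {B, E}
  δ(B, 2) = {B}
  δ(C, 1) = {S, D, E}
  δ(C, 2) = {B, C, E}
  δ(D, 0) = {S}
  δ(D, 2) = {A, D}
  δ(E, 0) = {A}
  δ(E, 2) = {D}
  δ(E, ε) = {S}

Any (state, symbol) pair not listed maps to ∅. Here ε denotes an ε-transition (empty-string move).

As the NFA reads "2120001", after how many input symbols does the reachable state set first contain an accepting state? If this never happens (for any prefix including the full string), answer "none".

1

Start in {S}.
Read '2': S→{A}; now {A}.
None of the earlier sets intersect F, but {A} does.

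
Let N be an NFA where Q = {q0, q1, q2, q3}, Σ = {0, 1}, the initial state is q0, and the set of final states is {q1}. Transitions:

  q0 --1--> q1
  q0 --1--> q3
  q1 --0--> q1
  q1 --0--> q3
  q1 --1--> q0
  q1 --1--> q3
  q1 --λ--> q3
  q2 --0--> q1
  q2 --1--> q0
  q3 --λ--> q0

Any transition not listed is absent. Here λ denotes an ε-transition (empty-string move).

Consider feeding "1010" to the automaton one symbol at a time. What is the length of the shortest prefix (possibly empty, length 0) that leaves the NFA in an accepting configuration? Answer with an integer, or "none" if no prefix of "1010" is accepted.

1

Start in {q0}.
Read '1': q0→{q1, q3}; union {q1, q3}; ε-closure = {q0, q1, q3}.
None of the earlier sets intersect F, but {q0, q1, q3} does.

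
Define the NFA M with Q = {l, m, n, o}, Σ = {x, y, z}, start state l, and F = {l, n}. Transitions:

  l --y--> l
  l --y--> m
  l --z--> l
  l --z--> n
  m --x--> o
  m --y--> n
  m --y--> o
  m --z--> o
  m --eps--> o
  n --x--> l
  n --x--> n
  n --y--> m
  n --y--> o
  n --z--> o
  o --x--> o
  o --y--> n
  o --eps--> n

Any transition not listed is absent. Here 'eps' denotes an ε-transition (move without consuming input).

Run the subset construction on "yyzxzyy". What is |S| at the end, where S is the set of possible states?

Start in {l}.
Read 'y': l→{l, m}; union {l, m}; ε-closure = {l, m, n, o}.
Read 'y': l→{l, m}, m→{n, o}, n→{m, o}, o→{n}; now {l, m, n, o}.
Read 'z': l→{l, n}, m→{o}, n→{o}, o→∅; now {l, n, o}.
Read 'x': l→∅, n→{l, n}, o→{o}; now {l, n, o}.
Read 'z': l→{l, n}, n→{o}, o→∅; now {l, n, o}.
Read 'y': l→{l, m}, n→{m, o}, o→{n}; now {l, m, n, o}.
Read 'y': l→{l, m}, m→{n, o}, n→{m, o}, o→{n}; now {l, m, n, o}.
That set has 4 states.

4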